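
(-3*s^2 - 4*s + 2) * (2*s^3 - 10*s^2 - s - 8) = -6*s^5 + 22*s^4 + 47*s^3 + 8*s^2 + 30*s - 16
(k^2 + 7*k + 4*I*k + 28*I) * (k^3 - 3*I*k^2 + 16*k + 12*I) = k^5 + 7*k^4 + I*k^4 + 28*k^3 + 7*I*k^3 + 196*k^2 + 76*I*k^2 - 48*k + 532*I*k - 336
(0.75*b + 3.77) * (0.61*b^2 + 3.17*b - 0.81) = 0.4575*b^3 + 4.6772*b^2 + 11.3434*b - 3.0537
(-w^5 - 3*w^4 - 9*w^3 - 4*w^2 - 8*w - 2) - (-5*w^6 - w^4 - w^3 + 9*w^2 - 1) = 5*w^6 - w^5 - 2*w^4 - 8*w^3 - 13*w^2 - 8*w - 1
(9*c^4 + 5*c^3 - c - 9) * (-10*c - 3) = -90*c^5 - 77*c^4 - 15*c^3 + 10*c^2 + 93*c + 27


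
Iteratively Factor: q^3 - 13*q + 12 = (q - 3)*(q^2 + 3*q - 4) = (q - 3)*(q + 4)*(q - 1)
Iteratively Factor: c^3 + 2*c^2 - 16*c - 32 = (c - 4)*(c^2 + 6*c + 8) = (c - 4)*(c + 4)*(c + 2)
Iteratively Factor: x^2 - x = (x)*(x - 1)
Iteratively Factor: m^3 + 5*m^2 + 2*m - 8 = (m + 2)*(m^2 + 3*m - 4) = (m + 2)*(m + 4)*(m - 1)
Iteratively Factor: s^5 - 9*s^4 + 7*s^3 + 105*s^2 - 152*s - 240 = (s - 5)*(s^4 - 4*s^3 - 13*s^2 + 40*s + 48) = (s - 5)*(s - 4)*(s^3 - 13*s - 12) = (s - 5)*(s - 4)*(s + 1)*(s^2 - s - 12) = (s - 5)*(s - 4)^2*(s + 1)*(s + 3)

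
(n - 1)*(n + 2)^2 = n^3 + 3*n^2 - 4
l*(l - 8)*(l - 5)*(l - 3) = l^4 - 16*l^3 + 79*l^2 - 120*l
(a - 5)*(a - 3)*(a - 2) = a^3 - 10*a^2 + 31*a - 30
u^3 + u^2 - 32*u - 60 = (u - 6)*(u + 2)*(u + 5)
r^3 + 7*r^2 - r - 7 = (r - 1)*(r + 1)*(r + 7)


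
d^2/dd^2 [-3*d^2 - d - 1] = -6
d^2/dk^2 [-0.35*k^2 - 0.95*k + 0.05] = -0.700000000000000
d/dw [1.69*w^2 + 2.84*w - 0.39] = 3.38*w + 2.84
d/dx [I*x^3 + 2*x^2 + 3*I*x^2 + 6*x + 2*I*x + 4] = 3*I*x^2 + x*(4 + 6*I) + 6 + 2*I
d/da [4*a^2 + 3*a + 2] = 8*a + 3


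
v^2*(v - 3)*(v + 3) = v^4 - 9*v^2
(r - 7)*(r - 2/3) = r^2 - 23*r/3 + 14/3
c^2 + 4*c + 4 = (c + 2)^2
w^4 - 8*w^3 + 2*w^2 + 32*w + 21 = (w - 7)*(w - 3)*(w + 1)^2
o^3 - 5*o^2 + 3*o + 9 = (o - 3)^2*(o + 1)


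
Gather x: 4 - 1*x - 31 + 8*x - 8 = 7*x - 35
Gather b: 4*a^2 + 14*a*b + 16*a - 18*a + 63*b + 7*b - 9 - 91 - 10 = 4*a^2 - 2*a + b*(14*a + 70) - 110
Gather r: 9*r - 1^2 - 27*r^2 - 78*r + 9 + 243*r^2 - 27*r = 216*r^2 - 96*r + 8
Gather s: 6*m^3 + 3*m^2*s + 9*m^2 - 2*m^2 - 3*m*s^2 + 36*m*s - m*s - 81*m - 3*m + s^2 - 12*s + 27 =6*m^3 + 7*m^2 - 84*m + s^2*(1 - 3*m) + s*(3*m^2 + 35*m - 12) + 27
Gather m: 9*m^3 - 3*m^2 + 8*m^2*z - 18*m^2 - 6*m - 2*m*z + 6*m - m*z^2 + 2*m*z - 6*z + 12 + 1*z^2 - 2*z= 9*m^3 + m^2*(8*z - 21) - m*z^2 + z^2 - 8*z + 12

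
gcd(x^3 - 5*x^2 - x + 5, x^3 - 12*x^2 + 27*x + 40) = x^2 - 4*x - 5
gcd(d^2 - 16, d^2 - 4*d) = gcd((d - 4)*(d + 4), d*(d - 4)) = d - 4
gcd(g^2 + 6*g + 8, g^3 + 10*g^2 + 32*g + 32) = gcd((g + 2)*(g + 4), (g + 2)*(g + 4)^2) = g^2 + 6*g + 8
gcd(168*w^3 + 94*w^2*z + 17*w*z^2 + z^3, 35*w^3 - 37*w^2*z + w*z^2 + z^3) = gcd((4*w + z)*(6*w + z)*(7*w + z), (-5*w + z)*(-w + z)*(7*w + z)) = 7*w + z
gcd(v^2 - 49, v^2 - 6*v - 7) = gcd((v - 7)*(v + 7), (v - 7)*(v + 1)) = v - 7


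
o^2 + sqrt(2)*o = o*(o + sqrt(2))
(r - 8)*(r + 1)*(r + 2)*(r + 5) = r^4 - 47*r^2 - 126*r - 80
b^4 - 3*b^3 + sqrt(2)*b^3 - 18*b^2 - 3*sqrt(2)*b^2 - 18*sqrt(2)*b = b*(b - 6)*(b + 3)*(b + sqrt(2))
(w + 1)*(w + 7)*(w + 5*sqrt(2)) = w^3 + 5*sqrt(2)*w^2 + 8*w^2 + 7*w + 40*sqrt(2)*w + 35*sqrt(2)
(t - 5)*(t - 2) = t^2 - 7*t + 10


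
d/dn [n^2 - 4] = 2*n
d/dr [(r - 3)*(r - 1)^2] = (r - 1)*(3*r - 7)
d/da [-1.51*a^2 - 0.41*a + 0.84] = -3.02*a - 0.41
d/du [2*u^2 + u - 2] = 4*u + 1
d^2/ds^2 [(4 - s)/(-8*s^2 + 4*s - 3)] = 8*(3*(3 - 2*s)*(8*s^2 - 4*s + 3) + 4*(s - 4)*(4*s - 1)^2)/(8*s^2 - 4*s + 3)^3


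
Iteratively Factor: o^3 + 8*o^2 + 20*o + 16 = (o + 2)*(o^2 + 6*o + 8) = (o + 2)^2*(o + 4)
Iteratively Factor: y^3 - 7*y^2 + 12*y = (y - 4)*(y^2 - 3*y) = y*(y - 4)*(y - 3)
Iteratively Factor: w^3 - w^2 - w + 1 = (w + 1)*(w^2 - 2*w + 1) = (w - 1)*(w + 1)*(w - 1)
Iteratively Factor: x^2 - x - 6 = (x - 3)*(x + 2)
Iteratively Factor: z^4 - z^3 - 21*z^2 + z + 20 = (z - 5)*(z^3 + 4*z^2 - z - 4) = (z - 5)*(z + 4)*(z^2 - 1) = (z - 5)*(z - 1)*(z + 4)*(z + 1)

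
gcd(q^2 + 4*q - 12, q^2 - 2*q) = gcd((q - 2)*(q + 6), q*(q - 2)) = q - 2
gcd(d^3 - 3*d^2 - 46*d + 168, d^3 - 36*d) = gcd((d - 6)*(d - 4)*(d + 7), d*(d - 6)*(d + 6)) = d - 6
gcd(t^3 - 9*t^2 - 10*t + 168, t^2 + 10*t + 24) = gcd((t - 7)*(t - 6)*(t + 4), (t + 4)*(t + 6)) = t + 4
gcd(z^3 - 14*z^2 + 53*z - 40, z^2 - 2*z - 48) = z - 8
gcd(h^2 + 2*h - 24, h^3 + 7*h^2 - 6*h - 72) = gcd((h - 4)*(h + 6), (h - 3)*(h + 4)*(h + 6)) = h + 6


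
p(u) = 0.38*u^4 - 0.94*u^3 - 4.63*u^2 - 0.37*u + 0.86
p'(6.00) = 170.87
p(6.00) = 121.40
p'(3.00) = -12.49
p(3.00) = -36.52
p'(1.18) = -12.73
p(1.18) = -6.83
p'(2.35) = -17.98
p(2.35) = -26.19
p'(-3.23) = -51.10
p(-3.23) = 26.79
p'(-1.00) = 4.55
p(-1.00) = -2.08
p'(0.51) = -5.62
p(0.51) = -0.63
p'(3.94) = 12.34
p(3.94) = -38.39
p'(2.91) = -13.74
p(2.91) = -35.34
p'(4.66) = 49.06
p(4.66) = -17.33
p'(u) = 1.52*u^3 - 2.82*u^2 - 9.26*u - 0.37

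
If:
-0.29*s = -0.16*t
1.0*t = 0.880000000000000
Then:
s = 0.49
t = 0.88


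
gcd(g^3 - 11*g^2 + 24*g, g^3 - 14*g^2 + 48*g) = g^2 - 8*g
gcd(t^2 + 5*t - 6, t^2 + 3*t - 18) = t + 6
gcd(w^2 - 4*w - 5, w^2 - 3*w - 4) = w + 1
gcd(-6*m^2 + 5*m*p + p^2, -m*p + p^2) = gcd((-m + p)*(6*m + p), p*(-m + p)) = -m + p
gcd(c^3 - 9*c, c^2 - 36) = 1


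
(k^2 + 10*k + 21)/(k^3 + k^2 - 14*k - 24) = (k + 7)/(k^2 - 2*k - 8)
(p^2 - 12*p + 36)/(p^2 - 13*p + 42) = (p - 6)/(p - 7)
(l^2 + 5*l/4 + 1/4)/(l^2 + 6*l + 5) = (l + 1/4)/(l + 5)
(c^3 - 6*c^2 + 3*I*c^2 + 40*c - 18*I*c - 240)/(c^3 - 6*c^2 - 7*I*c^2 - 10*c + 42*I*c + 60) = (c + 8*I)/(c - 2*I)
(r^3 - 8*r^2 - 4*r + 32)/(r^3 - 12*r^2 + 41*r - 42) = (r^2 - 6*r - 16)/(r^2 - 10*r + 21)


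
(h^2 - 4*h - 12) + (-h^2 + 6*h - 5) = 2*h - 17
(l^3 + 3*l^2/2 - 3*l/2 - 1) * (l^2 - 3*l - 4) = l^5 - 3*l^4/2 - 10*l^3 - 5*l^2/2 + 9*l + 4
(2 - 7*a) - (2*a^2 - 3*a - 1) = -2*a^2 - 4*a + 3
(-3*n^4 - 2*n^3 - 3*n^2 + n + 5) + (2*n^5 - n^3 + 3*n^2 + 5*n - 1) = 2*n^5 - 3*n^4 - 3*n^3 + 6*n + 4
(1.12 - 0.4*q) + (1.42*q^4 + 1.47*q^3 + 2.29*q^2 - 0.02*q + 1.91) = 1.42*q^4 + 1.47*q^3 + 2.29*q^2 - 0.42*q + 3.03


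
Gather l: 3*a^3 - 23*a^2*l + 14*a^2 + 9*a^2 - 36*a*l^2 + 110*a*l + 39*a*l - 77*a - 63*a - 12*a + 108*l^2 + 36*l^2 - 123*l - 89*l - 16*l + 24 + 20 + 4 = 3*a^3 + 23*a^2 - 152*a + l^2*(144 - 36*a) + l*(-23*a^2 + 149*a - 228) + 48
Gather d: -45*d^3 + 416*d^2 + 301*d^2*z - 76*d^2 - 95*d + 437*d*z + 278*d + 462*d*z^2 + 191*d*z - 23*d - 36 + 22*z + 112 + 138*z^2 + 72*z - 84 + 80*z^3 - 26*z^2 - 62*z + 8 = -45*d^3 + d^2*(301*z + 340) + d*(462*z^2 + 628*z + 160) + 80*z^3 + 112*z^2 + 32*z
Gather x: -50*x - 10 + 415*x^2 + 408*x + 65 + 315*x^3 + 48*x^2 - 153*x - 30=315*x^3 + 463*x^2 + 205*x + 25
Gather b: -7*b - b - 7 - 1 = -8*b - 8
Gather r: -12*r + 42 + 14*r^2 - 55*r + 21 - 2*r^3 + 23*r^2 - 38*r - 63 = -2*r^3 + 37*r^2 - 105*r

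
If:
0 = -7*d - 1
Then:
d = -1/7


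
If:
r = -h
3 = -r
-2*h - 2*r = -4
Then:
No Solution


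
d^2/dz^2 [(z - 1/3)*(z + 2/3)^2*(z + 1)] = 12*z^2 + 12*z + 2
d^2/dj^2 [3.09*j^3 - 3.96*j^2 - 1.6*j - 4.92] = 18.54*j - 7.92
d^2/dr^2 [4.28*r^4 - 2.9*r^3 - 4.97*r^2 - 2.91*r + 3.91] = 51.36*r^2 - 17.4*r - 9.94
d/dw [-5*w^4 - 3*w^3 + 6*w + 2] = -20*w^3 - 9*w^2 + 6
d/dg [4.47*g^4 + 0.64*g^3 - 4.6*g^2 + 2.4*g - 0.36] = 17.88*g^3 + 1.92*g^2 - 9.2*g + 2.4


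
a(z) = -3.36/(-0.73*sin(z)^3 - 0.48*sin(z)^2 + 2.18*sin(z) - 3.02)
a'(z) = -3.36*(2.19*sin(z)^2*cos(z) + 0.96*sin(z)*cos(z) - 2.18*cos(z))/(-0.73*sin(z)^3 - 0.48*sin(z)^2 + 2.18*sin(z) - 3.02)^2 = (-7.3584*sin(z)^2 - 3.2256*sin(z) + 7.3248)*cos(z)/(0.73*sin(z)^3 + 0.48*sin(z)^2 - 2.18*sin(z) + 3.02)^2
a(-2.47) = 0.77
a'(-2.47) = -0.26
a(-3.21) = 1.17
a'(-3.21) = -0.85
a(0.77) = 1.70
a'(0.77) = 0.28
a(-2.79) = 0.88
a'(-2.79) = -0.49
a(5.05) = 0.69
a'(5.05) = 0.05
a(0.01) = 1.12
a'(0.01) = 0.81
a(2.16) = 1.72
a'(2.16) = 0.06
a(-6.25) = 1.14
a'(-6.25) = 0.83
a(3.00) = 1.23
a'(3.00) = -0.90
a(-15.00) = 0.76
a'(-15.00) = -0.24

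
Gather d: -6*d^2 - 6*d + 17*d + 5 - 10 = -6*d^2 + 11*d - 5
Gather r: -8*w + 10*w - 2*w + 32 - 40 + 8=0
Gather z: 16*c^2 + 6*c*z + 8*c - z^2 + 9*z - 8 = 16*c^2 + 8*c - z^2 + z*(6*c + 9) - 8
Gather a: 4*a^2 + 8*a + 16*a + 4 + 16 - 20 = 4*a^2 + 24*a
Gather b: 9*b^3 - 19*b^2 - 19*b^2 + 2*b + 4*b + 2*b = 9*b^3 - 38*b^2 + 8*b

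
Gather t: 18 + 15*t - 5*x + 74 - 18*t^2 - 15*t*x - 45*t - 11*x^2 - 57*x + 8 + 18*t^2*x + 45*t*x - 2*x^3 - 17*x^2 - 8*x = t^2*(18*x - 18) + t*(30*x - 30) - 2*x^3 - 28*x^2 - 70*x + 100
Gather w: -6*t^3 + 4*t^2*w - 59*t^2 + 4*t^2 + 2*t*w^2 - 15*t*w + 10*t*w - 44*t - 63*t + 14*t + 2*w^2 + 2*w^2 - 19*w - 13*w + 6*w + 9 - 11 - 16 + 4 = -6*t^3 - 55*t^2 - 93*t + w^2*(2*t + 4) + w*(4*t^2 - 5*t - 26) - 14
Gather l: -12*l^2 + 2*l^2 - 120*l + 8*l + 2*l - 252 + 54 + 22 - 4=-10*l^2 - 110*l - 180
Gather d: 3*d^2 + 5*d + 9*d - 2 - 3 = 3*d^2 + 14*d - 5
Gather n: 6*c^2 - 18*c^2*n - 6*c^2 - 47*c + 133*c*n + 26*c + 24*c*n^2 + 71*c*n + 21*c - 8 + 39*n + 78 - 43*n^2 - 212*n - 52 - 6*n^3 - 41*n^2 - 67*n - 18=-6*n^3 + n^2*(24*c - 84) + n*(-18*c^2 + 204*c - 240)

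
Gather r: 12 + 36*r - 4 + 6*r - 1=42*r + 7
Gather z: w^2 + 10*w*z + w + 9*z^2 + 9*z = w^2 + w + 9*z^2 + z*(10*w + 9)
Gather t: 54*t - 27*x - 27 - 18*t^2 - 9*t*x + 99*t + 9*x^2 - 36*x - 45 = -18*t^2 + t*(153 - 9*x) + 9*x^2 - 63*x - 72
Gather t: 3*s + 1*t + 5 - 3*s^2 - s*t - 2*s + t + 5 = -3*s^2 + s + t*(2 - s) + 10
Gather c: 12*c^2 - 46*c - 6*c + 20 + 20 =12*c^2 - 52*c + 40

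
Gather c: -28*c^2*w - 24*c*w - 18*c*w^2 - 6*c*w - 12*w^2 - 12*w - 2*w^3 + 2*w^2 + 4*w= -28*c^2*w + c*(-18*w^2 - 30*w) - 2*w^3 - 10*w^2 - 8*w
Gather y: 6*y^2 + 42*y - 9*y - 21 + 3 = 6*y^2 + 33*y - 18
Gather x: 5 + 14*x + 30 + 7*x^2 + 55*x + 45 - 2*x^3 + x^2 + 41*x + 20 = -2*x^3 + 8*x^2 + 110*x + 100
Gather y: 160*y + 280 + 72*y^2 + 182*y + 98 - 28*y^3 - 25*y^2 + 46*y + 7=-28*y^3 + 47*y^2 + 388*y + 385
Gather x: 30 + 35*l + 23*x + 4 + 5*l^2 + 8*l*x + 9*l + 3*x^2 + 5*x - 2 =5*l^2 + 44*l + 3*x^2 + x*(8*l + 28) + 32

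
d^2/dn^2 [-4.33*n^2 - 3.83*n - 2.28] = -8.66000000000000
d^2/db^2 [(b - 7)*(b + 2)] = 2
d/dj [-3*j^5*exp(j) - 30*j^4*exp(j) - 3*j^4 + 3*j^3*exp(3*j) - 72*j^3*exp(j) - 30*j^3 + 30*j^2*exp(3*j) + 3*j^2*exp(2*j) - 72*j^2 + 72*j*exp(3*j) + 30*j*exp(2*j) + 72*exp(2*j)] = -3*j^5*exp(j) - 45*j^4*exp(j) + 9*j^3*exp(3*j) - 192*j^3*exp(j) - 12*j^3 + 99*j^2*exp(3*j) + 6*j^2*exp(2*j) - 216*j^2*exp(j) - 90*j^2 + 276*j*exp(3*j) + 66*j*exp(2*j) - 144*j + 72*exp(3*j) + 174*exp(2*j)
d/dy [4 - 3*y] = -3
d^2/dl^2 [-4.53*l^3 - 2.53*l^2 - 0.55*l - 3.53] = -27.18*l - 5.06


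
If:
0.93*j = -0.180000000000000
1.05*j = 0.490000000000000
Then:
No Solution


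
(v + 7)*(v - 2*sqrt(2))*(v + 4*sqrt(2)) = v^3 + 2*sqrt(2)*v^2 + 7*v^2 - 16*v + 14*sqrt(2)*v - 112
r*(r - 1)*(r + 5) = r^3 + 4*r^2 - 5*r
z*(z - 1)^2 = z^3 - 2*z^2 + z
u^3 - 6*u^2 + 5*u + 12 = (u - 4)*(u - 3)*(u + 1)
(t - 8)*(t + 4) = t^2 - 4*t - 32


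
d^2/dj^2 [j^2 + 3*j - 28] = 2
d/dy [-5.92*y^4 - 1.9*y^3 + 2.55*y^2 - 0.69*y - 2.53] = -23.68*y^3 - 5.7*y^2 + 5.1*y - 0.69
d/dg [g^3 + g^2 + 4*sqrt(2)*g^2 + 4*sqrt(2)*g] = 3*g^2 + 2*g + 8*sqrt(2)*g + 4*sqrt(2)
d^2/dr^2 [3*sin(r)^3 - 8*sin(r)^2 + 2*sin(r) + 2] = -27*sin(r)^3 + 32*sin(r)^2 + 16*sin(r) - 16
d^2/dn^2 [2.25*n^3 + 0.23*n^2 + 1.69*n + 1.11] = 13.5*n + 0.46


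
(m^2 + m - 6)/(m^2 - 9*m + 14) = (m + 3)/(m - 7)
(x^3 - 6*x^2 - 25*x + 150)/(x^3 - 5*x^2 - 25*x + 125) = (x - 6)/(x - 5)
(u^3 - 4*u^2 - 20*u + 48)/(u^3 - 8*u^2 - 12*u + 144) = (u - 2)/(u - 6)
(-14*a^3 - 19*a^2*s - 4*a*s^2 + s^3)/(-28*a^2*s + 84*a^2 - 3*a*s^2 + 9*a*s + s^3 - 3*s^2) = (2*a^2 + 3*a*s + s^2)/(4*a*s - 12*a + s^2 - 3*s)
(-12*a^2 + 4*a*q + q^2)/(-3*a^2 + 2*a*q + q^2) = (-12*a^2 + 4*a*q + q^2)/(-3*a^2 + 2*a*q + q^2)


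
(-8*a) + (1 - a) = 1 - 9*a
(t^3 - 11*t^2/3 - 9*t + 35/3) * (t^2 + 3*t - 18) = t^5 - 2*t^4/3 - 38*t^3 + 152*t^2/3 + 197*t - 210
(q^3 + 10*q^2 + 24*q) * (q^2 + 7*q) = q^5 + 17*q^4 + 94*q^3 + 168*q^2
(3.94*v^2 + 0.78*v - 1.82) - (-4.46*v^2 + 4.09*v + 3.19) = 8.4*v^2 - 3.31*v - 5.01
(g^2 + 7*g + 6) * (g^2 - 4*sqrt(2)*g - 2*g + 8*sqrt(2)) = g^4 - 4*sqrt(2)*g^3 + 5*g^3 - 20*sqrt(2)*g^2 - 8*g^2 - 12*g + 32*sqrt(2)*g + 48*sqrt(2)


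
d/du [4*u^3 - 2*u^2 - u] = 12*u^2 - 4*u - 1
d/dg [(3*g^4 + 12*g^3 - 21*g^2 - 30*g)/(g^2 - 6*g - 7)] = 6*(g^3 - 9*g^2 - 21*g + 35)/(g^2 - 14*g + 49)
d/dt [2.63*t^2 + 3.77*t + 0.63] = 5.26*t + 3.77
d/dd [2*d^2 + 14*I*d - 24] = 4*d + 14*I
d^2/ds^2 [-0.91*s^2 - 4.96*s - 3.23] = -1.82000000000000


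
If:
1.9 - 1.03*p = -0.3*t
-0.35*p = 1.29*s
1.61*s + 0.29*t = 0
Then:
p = 3.29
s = -0.89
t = 4.95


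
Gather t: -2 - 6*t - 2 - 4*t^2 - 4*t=-4*t^2 - 10*t - 4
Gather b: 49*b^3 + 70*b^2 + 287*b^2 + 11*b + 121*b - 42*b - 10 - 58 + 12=49*b^3 + 357*b^2 + 90*b - 56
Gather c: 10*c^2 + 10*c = 10*c^2 + 10*c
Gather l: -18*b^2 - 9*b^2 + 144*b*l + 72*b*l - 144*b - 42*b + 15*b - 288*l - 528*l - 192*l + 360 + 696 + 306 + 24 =-27*b^2 - 171*b + l*(216*b - 1008) + 1386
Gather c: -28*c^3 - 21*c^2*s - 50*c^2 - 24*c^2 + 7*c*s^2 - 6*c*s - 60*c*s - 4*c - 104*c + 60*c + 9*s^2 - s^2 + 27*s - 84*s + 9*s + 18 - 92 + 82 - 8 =-28*c^3 + c^2*(-21*s - 74) + c*(7*s^2 - 66*s - 48) + 8*s^2 - 48*s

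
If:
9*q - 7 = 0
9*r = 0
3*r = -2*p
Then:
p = 0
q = 7/9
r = 0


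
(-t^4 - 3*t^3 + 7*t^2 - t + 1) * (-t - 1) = t^5 + 4*t^4 - 4*t^3 - 6*t^2 - 1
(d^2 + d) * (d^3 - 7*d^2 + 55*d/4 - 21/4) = d^5 - 6*d^4 + 27*d^3/4 + 17*d^2/2 - 21*d/4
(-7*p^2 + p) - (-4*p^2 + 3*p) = -3*p^2 - 2*p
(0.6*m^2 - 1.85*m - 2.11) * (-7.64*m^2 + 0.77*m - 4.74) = -4.584*m^4 + 14.596*m^3 + 11.8519*m^2 + 7.1443*m + 10.0014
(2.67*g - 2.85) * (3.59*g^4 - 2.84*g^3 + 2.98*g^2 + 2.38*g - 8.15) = 9.5853*g^5 - 17.8143*g^4 + 16.0506*g^3 - 2.1384*g^2 - 28.5435*g + 23.2275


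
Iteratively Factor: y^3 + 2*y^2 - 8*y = (y - 2)*(y^2 + 4*y) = y*(y - 2)*(y + 4)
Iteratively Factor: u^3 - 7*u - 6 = (u + 1)*(u^2 - u - 6) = (u - 3)*(u + 1)*(u + 2)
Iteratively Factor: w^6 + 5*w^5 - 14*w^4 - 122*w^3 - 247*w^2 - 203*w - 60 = (w + 1)*(w^5 + 4*w^4 - 18*w^3 - 104*w^2 - 143*w - 60) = (w + 1)^2*(w^4 + 3*w^3 - 21*w^2 - 83*w - 60) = (w + 1)^3*(w^3 + 2*w^2 - 23*w - 60) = (w - 5)*(w + 1)^3*(w^2 + 7*w + 12) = (w - 5)*(w + 1)^3*(w + 4)*(w + 3)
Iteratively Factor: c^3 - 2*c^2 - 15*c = (c)*(c^2 - 2*c - 15) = c*(c - 5)*(c + 3)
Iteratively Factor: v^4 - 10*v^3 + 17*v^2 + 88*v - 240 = (v + 3)*(v^3 - 13*v^2 + 56*v - 80) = (v - 4)*(v + 3)*(v^2 - 9*v + 20) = (v - 4)^2*(v + 3)*(v - 5)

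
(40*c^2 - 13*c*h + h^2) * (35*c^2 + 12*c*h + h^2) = 1400*c^4 + 25*c^3*h - 81*c^2*h^2 - c*h^3 + h^4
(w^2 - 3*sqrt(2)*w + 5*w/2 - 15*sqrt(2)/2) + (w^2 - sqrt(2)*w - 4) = 2*w^2 - 4*sqrt(2)*w + 5*w/2 - 15*sqrt(2)/2 - 4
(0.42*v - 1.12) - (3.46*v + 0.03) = -3.04*v - 1.15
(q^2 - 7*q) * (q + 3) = q^3 - 4*q^2 - 21*q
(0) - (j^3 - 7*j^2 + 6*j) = -j^3 + 7*j^2 - 6*j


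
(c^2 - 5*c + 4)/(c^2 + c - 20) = (c - 1)/(c + 5)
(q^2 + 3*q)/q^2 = (q + 3)/q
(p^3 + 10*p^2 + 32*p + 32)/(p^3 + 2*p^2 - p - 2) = (p^2 + 8*p + 16)/(p^2 - 1)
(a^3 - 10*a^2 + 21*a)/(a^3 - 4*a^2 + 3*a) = (a - 7)/(a - 1)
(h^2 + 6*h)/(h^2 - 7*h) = (h + 6)/(h - 7)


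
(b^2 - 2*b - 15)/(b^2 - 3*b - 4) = (-b^2 + 2*b + 15)/(-b^2 + 3*b + 4)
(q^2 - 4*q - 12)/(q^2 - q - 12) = (-q^2 + 4*q + 12)/(-q^2 + q + 12)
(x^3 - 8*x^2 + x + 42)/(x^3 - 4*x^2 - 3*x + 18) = (x - 7)/(x - 3)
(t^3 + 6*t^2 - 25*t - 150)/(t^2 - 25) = t + 6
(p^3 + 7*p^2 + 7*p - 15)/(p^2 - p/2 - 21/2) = 2*(p^2 + 4*p - 5)/(2*p - 7)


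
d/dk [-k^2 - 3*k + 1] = -2*k - 3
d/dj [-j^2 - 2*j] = -2*j - 2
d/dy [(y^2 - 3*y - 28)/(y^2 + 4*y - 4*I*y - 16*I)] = (7 - 4*I)/(y^2 - 8*I*y - 16)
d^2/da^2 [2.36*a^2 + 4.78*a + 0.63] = 4.72000000000000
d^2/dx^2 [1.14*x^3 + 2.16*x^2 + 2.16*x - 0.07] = 6.84*x + 4.32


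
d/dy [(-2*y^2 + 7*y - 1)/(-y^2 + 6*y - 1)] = (-5*y^2 + 2*y - 1)/(y^4 - 12*y^3 + 38*y^2 - 12*y + 1)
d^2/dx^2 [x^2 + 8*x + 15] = 2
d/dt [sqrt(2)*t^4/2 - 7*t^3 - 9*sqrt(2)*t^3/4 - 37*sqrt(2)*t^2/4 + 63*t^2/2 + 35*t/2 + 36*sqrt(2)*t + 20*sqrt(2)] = 2*sqrt(2)*t^3 - 21*t^2 - 27*sqrt(2)*t^2/4 - 37*sqrt(2)*t/2 + 63*t + 35/2 + 36*sqrt(2)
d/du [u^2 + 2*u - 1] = 2*u + 2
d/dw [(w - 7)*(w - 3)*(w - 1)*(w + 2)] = 4*w^3 - 27*w^2 + 18*w + 41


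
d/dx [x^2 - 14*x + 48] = 2*x - 14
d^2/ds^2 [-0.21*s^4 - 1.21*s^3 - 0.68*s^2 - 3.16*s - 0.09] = -2.52*s^2 - 7.26*s - 1.36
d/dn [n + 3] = 1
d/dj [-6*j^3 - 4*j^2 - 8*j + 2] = -18*j^2 - 8*j - 8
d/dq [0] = 0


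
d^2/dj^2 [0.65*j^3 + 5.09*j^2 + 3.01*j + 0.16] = 3.9*j + 10.18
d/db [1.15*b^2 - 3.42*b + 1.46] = 2.3*b - 3.42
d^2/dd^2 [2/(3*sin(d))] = 2*(cos(d)^2 + 1)/(3*sin(d)^3)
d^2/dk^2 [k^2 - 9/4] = 2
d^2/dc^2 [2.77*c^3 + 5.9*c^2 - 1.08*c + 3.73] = 16.62*c + 11.8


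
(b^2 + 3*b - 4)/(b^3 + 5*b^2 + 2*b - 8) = 1/(b + 2)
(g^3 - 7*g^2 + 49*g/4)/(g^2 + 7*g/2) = (4*g^2 - 28*g + 49)/(2*(2*g + 7))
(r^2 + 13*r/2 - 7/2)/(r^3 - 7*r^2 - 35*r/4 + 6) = 2*(r + 7)/(2*r^2 - 13*r - 24)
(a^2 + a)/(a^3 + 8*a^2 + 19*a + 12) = a/(a^2 + 7*a + 12)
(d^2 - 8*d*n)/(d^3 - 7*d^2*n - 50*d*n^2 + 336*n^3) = d/(d^2 + d*n - 42*n^2)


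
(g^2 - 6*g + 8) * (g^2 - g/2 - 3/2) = g^4 - 13*g^3/2 + 19*g^2/2 + 5*g - 12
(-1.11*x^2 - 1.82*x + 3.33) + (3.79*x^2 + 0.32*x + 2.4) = 2.68*x^2 - 1.5*x + 5.73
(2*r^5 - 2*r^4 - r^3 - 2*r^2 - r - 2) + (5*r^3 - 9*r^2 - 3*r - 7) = 2*r^5 - 2*r^4 + 4*r^3 - 11*r^2 - 4*r - 9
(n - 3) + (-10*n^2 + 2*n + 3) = -10*n^2 + 3*n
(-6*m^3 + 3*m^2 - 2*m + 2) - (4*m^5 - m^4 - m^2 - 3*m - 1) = -4*m^5 + m^4 - 6*m^3 + 4*m^2 + m + 3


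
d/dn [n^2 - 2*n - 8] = 2*n - 2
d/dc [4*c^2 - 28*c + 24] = 8*c - 28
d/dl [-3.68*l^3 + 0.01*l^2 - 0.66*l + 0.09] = -11.04*l^2 + 0.02*l - 0.66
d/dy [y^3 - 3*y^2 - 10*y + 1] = 3*y^2 - 6*y - 10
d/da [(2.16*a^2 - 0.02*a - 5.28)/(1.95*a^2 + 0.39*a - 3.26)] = (0.8814*a^2 + 6.5088*a + 2.1244)/(3.8025*a^4 + 1.521*a^3 - 12.5619*a^2 - 2.5428*a + 10.6276)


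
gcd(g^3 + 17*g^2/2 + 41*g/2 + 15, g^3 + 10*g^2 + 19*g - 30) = g + 5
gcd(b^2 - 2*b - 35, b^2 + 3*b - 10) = b + 5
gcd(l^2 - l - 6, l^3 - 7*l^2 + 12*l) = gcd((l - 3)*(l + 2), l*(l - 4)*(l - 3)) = l - 3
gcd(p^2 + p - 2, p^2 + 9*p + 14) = p + 2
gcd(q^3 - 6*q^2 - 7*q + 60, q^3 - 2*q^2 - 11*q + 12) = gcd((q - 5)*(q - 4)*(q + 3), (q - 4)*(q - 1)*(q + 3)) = q^2 - q - 12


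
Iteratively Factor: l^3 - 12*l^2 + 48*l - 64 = (l - 4)*(l^2 - 8*l + 16) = (l - 4)^2*(l - 4)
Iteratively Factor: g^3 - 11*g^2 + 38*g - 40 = (g - 2)*(g^2 - 9*g + 20) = (g - 4)*(g - 2)*(g - 5)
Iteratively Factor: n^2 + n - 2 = (n - 1)*(n + 2)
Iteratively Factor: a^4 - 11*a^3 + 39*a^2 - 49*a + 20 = (a - 1)*(a^3 - 10*a^2 + 29*a - 20) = (a - 4)*(a - 1)*(a^2 - 6*a + 5) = (a - 5)*(a - 4)*(a - 1)*(a - 1)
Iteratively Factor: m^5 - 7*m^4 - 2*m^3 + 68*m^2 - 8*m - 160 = (m - 5)*(m^4 - 2*m^3 - 12*m^2 + 8*m + 32) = (m - 5)*(m - 2)*(m^3 - 12*m - 16) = (m - 5)*(m - 2)*(m + 2)*(m^2 - 2*m - 8) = (m - 5)*(m - 2)*(m + 2)^2*(m - 4)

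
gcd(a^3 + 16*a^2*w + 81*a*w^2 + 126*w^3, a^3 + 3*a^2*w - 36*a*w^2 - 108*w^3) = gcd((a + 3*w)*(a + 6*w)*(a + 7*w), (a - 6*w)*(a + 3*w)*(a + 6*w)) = a^2 + 9*a*w + 18*w^2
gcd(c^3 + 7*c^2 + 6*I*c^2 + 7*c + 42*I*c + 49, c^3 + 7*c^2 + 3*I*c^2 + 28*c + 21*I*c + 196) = c^2 + c*(7 + 7*I) + 49*I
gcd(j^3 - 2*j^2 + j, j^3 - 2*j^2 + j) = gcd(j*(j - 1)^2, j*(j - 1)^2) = j^3 - 2*j^2 + j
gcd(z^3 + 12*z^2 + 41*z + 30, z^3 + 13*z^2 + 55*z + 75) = z + 5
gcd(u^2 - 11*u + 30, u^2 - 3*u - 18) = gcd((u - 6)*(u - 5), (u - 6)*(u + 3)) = u - 6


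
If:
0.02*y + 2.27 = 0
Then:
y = -113.50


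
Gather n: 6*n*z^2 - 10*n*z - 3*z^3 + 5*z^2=n*(6*z^2 - 10*z) - 3*z^3 + 5*z^2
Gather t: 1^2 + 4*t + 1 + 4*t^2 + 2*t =4*t^2 + 6*t + 2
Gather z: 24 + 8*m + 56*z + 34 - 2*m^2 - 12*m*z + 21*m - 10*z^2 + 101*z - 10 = -2*m^2 + 29*m - 10*z^2 + z*(157 - 12*m) + 48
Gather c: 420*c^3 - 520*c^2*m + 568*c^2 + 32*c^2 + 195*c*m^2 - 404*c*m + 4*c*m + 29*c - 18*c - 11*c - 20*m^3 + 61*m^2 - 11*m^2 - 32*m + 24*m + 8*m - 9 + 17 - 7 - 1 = 420*c^3 + c^2*(600 - 520*m) + c*(195*m^2 - 400*m) - 20*m^3 + 50*m^2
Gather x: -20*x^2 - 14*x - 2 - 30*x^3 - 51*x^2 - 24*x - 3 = -30*x^3 - 71*x^2 - 38*x - 5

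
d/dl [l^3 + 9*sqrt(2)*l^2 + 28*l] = 3*l^2 + 18*sqrt(2)*l + 28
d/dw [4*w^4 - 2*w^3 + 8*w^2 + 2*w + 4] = 16*w^3 - 6*w^2 + 16*w + 2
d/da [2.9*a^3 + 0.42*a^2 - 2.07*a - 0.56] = 8.7*a^2 + 0.84*a - 2.07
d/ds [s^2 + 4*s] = 2*s + 4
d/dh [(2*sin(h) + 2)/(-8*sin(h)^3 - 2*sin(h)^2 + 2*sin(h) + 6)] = (8*sin(h)^3 + 13*sin(h)^2 + 2*sin(h) + 2)*cos(h)/(4*sin(h)^3 + sin(h)^2 - sin(h) - 3)^2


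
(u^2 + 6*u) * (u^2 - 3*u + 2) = u^4 + 3*u^3 - 16*u^2 + 12*u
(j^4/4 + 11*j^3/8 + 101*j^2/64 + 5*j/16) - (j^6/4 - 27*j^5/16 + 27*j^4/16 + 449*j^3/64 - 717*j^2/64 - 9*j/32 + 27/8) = -j^6/4 + 27*j^5/16 - 23*j^4/16 - 361*j^3/64 + 409*j^2/32 + 19*j/32 - 27/8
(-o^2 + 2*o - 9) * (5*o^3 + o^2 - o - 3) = -5*o^5 + 9*o^4 - 42*o^3 - 8*o^2 + 3*o + 27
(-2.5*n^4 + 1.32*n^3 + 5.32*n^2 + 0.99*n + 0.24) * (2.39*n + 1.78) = -5.975*n^5 - 1.2952*n^4 + 15.0644*n^3 + 11.8357*n^2 + 2.3358*n + 0.4272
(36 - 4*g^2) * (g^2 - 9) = -4*g^4 + 72*g^2 - 324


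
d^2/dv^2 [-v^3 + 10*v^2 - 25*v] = 20 - 6*v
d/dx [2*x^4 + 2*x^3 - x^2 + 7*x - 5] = 8*x^3 + 6*x^2 - 2*x + 7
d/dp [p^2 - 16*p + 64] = 2*p - 16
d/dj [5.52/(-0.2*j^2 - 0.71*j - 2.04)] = (2.208*j + 3.9192)/(0.2*j^2 + 0.71*j + 2.04)^2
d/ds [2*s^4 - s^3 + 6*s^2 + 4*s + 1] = 8*s^3 - 3*s^2 + 12*s + 4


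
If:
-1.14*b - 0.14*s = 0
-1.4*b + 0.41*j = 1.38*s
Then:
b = -0.12280701754386*s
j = 2.94651262302097*s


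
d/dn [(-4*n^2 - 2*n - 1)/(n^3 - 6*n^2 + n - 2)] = (4*n^4 + 4*n^3 - 13*n^2 + 4*n + 5)/(n^6 - 12*n^5 + 38*n^4 - 16*n^3 + 25*n^2 - 4*n + 4)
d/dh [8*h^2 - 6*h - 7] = 16*h - 6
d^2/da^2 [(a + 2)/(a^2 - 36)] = 2*(4*a^2*(a + 2) - (3*a + 2)*(a^2 - 36))/(a^2 - 36)^3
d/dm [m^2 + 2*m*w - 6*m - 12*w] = 2*m + 2*w - 6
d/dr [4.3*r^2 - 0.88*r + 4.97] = 8.6*r - 0.88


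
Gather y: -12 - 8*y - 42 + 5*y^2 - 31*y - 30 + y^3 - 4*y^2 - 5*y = y^3 + y^2 - 44*y - 84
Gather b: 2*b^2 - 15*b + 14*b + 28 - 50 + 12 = 2*b^2 - b - 10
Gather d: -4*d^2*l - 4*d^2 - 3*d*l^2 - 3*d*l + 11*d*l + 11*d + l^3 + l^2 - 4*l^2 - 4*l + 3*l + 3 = d^2*(-4*l - 4) + d*(-3*l^2 + 8*l + 11) + l^3 - 3*l^2 - l + 3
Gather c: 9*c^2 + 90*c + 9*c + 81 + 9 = 9*c^2 + 99*c + 90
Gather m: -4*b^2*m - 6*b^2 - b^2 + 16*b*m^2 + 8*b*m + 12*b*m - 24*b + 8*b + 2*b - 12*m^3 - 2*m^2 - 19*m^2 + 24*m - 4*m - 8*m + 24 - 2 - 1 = -7*b^2 - 14*b - 12*m^3 + m^2*(16*b - 21) + m*(-4*b^2 + 20*b + 12) + 21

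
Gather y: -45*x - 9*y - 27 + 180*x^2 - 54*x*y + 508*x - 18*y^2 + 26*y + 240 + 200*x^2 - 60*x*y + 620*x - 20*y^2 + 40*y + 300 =380*x^2 + 1083*x - 38*y^2 + y*(57 - 114*x) + 513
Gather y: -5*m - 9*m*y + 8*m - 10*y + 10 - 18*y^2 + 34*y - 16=3*m - 18*y^2 + y*(24 - 9*m) - 6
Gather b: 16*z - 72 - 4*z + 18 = 12*z - 54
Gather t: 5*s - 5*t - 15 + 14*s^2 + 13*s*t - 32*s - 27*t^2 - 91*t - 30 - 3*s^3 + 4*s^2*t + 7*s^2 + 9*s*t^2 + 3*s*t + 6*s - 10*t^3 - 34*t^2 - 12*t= -3*s^3 + 21*s^2 - 21*s - 10*t^3 + t^2*(9*s - 61) + t*(4*s^2 + 16*s - 108) - 45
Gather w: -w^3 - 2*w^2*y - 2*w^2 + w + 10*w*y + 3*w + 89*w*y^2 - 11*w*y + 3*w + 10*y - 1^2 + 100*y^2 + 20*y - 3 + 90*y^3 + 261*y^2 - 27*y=-w^3 + w^2*(-2*y - 2) + w*(89*y^2 - y + 7) + 90*y^3 + 361*y^2 + 3*y - 4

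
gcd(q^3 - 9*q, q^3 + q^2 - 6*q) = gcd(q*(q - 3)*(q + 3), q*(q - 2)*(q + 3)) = q^2 + 3*q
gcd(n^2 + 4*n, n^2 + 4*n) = n^2 + 4*n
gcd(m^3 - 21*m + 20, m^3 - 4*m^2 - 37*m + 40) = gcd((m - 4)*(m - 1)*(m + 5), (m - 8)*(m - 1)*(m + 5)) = m^2 + 4*m - 5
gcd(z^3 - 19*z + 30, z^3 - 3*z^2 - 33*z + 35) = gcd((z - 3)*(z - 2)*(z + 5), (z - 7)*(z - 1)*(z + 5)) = z + 5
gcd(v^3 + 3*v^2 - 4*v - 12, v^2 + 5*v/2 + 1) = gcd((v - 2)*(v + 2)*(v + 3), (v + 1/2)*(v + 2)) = v + 2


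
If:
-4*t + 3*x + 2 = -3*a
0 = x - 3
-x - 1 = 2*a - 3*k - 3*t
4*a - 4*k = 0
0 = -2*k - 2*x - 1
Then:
No Solution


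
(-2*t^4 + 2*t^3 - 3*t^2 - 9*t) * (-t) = 2*t^5 - 2*t^4 + 3*t^3 + 9*t^2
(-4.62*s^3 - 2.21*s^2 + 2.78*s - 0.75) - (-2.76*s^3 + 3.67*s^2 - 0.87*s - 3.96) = -1.86*s^3 - 5.88*s^2 + 3.65*s + 3.21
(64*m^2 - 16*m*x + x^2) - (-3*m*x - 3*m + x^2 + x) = 64*m^2 - 13*m*x + 3*m - x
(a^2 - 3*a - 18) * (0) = 0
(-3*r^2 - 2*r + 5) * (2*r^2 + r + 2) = -6*r^4 - 7*r^3 + 2*r^2 + r + 10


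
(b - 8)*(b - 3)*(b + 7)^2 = b^4 + 3*b^3 - 81*b^2 - 203*b + 1176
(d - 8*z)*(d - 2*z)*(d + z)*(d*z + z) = d^4*z - 9*d^3*z^2 + d^3*z + 6*d^2*z^3 - 9*d^2*z^2 + 16*d*z^4 + 6*d*z^3 + 16*z^4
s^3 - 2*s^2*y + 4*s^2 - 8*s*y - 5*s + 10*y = (s - 1)*(s + 5)*(s - 2*y)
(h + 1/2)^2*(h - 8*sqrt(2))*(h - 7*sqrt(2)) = h^4 - 15*sqrt(2)*h^3 + h^3 - 15*sqrt(2)*h^2 + 449*h^2/4 - 15*sqrt(2)*h/4 + 112*h + 28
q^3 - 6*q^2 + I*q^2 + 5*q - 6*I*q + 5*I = (q - 5)*(q - 1)*(q + I)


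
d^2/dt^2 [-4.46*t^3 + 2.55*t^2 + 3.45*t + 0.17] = 5.1 - 26.76*t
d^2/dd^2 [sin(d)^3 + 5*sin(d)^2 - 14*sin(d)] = -9*sin(d)^3 - 20*sin(d)^2 + 20*sin(d) + 10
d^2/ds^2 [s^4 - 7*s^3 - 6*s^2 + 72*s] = 12*s^2 - 42*s - 12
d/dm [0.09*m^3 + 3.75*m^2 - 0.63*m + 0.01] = 0.27*m^2 + 7.5*m - 0.63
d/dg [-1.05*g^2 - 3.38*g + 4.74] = -2.1*g - 3.38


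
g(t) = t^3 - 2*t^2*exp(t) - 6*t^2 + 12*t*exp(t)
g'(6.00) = -4805.15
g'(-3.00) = 61.51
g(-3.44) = -113.79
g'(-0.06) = 11.57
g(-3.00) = -83.69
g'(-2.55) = 48.44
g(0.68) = 11.82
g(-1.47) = -21.19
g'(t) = -2*t^2*exp(t) + 3*t^2 + 8*t*exp(t) - 12*t + 12*exp(t)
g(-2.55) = -59.00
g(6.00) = 0.00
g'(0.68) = 25.83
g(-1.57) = -23.60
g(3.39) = 494.97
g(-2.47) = -55.21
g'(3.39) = 472.48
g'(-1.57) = 25.09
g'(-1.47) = 23.18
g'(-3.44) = 75.52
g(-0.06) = -0.71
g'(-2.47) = 46.25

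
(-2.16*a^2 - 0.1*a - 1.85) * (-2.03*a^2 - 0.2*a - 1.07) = 4.3848*a^4 + 0.635*a^3 + 6.0867*a^2 + 0.477*a + 1.9795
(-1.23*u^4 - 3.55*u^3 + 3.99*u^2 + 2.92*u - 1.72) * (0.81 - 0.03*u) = 0.0369*u^5 - 0.8898*u^4 - 2.9952*u^3 + 3.1443*u^2 + 2.4168*u - 1.3932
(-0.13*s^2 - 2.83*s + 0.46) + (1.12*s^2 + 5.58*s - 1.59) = 0.99*s^2 + 2.75*s - 1.13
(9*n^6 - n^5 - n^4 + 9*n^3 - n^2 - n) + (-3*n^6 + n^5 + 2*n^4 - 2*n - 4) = 6*n^6 + n^4 + 9*n^3 - n^2 - 3*n - 4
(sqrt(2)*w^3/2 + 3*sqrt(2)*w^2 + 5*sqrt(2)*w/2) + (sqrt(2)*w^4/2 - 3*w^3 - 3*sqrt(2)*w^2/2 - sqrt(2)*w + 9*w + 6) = sqrt(2)*w^4/2 - 3*w^3 + sqrt(2)*w^3/2 + 3*sqrt(2)*w^2/2 + 3*sqrt(2)*w/2 + 9*w + 6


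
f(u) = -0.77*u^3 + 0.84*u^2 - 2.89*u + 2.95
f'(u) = -2.31*u^2 + 1.68*u - 2.89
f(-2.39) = 25.17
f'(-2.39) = -20.10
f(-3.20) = 46.03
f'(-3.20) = -31.92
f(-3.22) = 46.67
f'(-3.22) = -32.25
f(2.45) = -10.41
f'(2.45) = -12.64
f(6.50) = -191.81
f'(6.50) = -89.57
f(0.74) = 0.96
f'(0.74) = -2.91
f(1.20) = -0.64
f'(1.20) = -4.20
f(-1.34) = 10.18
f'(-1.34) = -9.29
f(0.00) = 2.95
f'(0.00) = -2.89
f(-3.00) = 39.97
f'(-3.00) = -28.72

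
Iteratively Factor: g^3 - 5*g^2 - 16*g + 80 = (g + 4)*(g^2 - 9*g + 20) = (g - 4)*(g + 4)*(g - 5)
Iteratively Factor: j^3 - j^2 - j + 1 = (j - 1)*(j^2 - 1) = (j - 1)^2*(j + 1)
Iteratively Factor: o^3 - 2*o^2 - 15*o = (o - 5)*(o^2 + 3*o) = o*(o - 5)*(o + 3)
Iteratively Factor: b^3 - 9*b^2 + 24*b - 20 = (b - 5)*(b^2 - 4*b + 4) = (b - 5)*(b - 2)*(b - 2)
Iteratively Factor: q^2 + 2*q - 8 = (q + 4)*(q - 2)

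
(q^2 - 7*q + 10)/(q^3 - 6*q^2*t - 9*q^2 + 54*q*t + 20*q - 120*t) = (q - 2)/(q^2 - 6*q*t - 4*q + 24*t)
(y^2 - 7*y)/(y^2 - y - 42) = y/(y + 6)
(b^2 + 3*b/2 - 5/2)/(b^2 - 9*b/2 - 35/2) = (b - 1)/(b - 7)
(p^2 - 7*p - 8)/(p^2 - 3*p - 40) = (p + 1)/(p + 5)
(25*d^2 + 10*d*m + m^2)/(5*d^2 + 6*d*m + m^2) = (5*d + m)/(d + m)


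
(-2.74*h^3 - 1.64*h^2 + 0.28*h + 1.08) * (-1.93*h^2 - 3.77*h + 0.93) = 5.2882*h^5 + 13.495*h^4 + 3.0942*h^3 - 4.6652*h^2 - 3.8112*h + 1.0044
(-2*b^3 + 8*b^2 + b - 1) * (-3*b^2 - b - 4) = 6*b^5 - 22*b^4 - 3*b^3 - 30*b^2 - 3*b + 4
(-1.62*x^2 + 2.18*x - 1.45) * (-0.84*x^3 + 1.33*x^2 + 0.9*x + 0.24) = 1.3608*x^5 - 3.9858*x^4 + 2.6594*x^3 - 0.3553*x^2 - 0.7818*x - 0.348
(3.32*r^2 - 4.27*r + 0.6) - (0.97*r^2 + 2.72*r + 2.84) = 2.35*r^2 - 6.99*r - 2.24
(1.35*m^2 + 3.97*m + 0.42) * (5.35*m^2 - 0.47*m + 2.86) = 7.2225*m^4 + 20.605*m^3 + 4.2421*m^2 + 11.1568*m + 1.2012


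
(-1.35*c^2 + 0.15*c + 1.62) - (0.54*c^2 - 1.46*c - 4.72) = -1.89*c^2 + 1.61*c + 6.34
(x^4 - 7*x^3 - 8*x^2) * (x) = x^5 - 7*x^4 - 8*x^3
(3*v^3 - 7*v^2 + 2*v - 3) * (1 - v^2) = -3*v^5 + 7*v^4 + v^3 - 4*v^2 + 2*v - 3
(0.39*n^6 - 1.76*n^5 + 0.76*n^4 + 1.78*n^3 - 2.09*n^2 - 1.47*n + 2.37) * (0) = 0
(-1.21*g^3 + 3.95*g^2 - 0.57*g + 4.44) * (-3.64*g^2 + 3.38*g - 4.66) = 4.4044*g^5 - 18.4678*g^4 + 21.0644*g^3 - 36.4952*g^2 + 17.6634*g - 20.6904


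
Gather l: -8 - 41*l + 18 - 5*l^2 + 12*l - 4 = -5*l^2 - 29*l + 6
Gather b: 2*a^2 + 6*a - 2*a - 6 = 2*a^2 + 4*a - 6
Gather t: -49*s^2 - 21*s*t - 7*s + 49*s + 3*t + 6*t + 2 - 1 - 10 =-49*s^2 + 42*s + t*(9 - 21*s) - 9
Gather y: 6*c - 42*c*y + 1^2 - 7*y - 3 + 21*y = 6*c + y*(14 - 42*c) - 2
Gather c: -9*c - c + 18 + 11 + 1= 30 - 10*c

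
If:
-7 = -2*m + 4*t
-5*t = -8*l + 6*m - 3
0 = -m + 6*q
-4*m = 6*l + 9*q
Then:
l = -517/760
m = 141/190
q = 47/380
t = -131/95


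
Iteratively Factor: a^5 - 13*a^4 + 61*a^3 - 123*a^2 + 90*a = (a - 3)*(a^4 - 10*a^3 + 31*a^2 - 30*a) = (a - 5)*(a - 3)*(a^3 - 5*a^2 + 6*a) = (a - 5)*(a - 3)*(a - 2)*(a^2 - 3*a) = (a - 5)*(a - 3)^2*(a - 2)*(a)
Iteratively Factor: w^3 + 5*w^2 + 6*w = (w)*(w^2 + 5*w + 6) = w*(w + 3)*(w + 2)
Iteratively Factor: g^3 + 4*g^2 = (g + 4)*(g^2) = g*(g + 4)*(g)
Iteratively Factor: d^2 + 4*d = (d + 4)*(d)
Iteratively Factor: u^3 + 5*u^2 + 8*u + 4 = (u + 1)*(u^2 + 4*u + 4) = (u + 1)*(u + 2)*(u + 2)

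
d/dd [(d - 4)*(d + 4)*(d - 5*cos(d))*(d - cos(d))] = 6*d^3*sin(d) + 4*d^3 - 5*d^2*sin(2*d) - 18*d^2*cos(d) - 96*d*sin(d) + 10*d*cos(d)^2 - 32*d + 80*sin(2*d) + 96*cos(d)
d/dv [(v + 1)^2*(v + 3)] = (v + 1)*(3*v + 7)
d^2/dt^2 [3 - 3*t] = 0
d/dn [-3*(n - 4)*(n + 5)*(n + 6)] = -9*n^2 - 42*n + 42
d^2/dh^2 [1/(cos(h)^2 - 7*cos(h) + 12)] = (-4*sin(h)^4 + 3*sin(h)^2 - 441*cos(h)/4 + 21*cos(3*h)/4 + 75)/((cos(h) - 4)^3*(cos(h) - 3)^3)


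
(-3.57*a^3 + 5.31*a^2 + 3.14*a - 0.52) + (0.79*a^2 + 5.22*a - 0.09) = -3.57*a^3 + 6.1*a^2 + 8.36*a - 0.61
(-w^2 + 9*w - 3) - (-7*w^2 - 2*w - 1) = 6*w^2 + 11*w - 2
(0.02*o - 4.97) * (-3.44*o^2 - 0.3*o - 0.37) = -0.0688*o^3 + 17.0908*o^2 + 1.4836*o + 1.8389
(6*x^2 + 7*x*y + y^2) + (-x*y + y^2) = 6*x^2 + 6*x*y + 2*y^2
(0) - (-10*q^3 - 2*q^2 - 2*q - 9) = 10*q^3 + 2*q^2 + 2*q + 9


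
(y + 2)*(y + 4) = y^2 + 6*y + 8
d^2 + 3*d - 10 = (d - 2)*(d + 5)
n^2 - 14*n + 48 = (n - 8)*(n - 6)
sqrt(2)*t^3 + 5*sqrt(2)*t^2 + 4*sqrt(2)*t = t*(t + 4)*(sqrt(2)*t + sqrt(2))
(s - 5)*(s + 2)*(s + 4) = s^3 + s^2 - 22*s - 40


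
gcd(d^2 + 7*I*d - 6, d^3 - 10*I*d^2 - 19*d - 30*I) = d + I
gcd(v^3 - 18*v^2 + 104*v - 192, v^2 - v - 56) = v - 8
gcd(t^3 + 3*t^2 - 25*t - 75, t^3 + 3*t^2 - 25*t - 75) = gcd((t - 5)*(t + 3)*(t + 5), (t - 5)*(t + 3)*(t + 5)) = t^3 + 3*t^2 - 25*t - 75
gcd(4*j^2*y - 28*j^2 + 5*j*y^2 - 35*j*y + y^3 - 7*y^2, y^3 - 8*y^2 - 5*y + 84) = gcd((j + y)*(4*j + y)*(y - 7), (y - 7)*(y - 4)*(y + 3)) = y - 7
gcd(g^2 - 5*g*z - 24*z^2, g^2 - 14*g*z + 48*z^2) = -g + 8*z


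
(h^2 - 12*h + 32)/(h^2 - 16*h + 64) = (h - 4)/(h - 8)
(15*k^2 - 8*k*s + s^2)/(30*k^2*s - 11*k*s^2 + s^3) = (-3*k + s)/(s*(-6*k + s))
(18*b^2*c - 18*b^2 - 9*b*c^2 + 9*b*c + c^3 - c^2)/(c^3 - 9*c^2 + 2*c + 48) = (18*b^2*c - 18*b^2 - 9*b*c^2 + 9*b*c + c^3 - c^2)/(c^3 - 9*c^2 + 2*c + 48)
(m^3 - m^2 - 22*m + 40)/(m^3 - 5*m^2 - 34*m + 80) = (m - 4)/(m - 8)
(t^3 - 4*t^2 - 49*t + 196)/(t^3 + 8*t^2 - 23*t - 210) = (t^2 - 11*t + 28)/(t^2 + t - 30)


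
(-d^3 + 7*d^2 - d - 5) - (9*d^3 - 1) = -10*d^3 + 7*d^2 - d - 4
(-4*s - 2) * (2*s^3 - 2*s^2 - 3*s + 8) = -8*s^4 + 4*s^3 + 16*s^2 - 26*s - 16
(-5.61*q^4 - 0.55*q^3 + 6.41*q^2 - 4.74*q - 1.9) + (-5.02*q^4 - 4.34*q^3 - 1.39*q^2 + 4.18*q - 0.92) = -10.63*q^4 - 4.89*q^3 + 5.02*q^2 - 0.56*q - 2.82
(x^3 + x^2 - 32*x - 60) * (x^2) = x^5 + x^4 - 32*x^3 - 60*x^2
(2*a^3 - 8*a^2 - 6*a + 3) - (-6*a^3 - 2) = 8*a^3 - 8*a^2 - 6*a + 5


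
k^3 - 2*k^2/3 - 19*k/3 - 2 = (k - 3)*(k + 1/3)*(k + 2)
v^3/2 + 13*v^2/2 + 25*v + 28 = (v/2 + 1)*(v + 4)*(v + 7)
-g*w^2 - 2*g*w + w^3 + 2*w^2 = w*(-g + w)*(w + 2)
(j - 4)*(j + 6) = j^2 + 2*j - 24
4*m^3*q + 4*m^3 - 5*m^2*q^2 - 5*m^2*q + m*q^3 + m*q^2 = (-4*m + q)*(-m + q)*(m*q + m)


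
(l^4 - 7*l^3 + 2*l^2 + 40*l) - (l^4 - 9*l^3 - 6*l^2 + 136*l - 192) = 2*l^3 + 8*l^2 - 96*l + 192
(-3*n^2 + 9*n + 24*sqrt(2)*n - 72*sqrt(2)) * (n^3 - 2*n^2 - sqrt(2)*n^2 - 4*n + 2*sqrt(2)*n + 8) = -3*n^5 + 15*n^4 + 27*sqrt(2)*n^4 - 135*sqrt(2)*n^3 - 54*n^3 + 66*sqrt(2)*n^2 + 180*n^2 - 216*n + 480*sqrt(2)*n - 576*sqrt(2)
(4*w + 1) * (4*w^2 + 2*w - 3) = 16*w^3 + 12*w^2 - 10*w - 3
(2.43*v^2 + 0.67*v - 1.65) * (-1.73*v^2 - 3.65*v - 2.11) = -4.2039*v^4 - 10.0286*v^3 - 4.7183*v^2 + 4.6088*v + 3.4815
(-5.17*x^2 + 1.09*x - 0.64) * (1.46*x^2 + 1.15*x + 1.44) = -7.5482*x^4 - 4.3541*x^3 - 7.1257*x^2 + 0.8336*x - 0.9216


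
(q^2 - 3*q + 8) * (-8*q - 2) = -8*q^3 + 22*q^2 - 58*q - 16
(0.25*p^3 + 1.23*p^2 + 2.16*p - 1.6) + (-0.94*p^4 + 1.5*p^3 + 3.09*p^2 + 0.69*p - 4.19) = -0.94*p^4 + 1.75*p^3 + 4.32*p^2 + 2.85*p - 5.79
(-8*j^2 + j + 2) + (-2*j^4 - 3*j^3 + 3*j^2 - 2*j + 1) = -2*j^4 - 3*j^3 - 5*j^2 - j + 3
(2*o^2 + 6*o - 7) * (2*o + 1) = 4*o^3 + 14*o^2 - 8*o - 7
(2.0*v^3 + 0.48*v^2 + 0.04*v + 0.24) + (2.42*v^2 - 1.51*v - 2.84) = 2.0*v^3 + 2.9*v^2 - 1.47*v - 2.6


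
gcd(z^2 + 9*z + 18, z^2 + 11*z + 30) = z + 6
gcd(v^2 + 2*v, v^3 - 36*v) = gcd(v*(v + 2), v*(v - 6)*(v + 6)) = v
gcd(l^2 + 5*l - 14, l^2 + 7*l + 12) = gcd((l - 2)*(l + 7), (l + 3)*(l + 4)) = 1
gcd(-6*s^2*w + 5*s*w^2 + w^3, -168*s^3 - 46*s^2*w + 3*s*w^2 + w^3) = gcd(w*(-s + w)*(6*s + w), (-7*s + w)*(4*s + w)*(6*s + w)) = 6*s + w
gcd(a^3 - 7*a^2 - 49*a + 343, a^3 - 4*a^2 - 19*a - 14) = a - 7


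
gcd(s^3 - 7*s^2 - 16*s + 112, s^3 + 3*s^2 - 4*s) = s + 4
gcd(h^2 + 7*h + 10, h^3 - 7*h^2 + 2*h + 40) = h + 2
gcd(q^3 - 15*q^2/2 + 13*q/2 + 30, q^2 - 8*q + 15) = q - 5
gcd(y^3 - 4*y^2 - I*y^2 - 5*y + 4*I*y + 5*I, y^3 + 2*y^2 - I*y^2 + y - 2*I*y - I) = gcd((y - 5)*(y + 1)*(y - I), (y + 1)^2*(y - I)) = y^2 + y*(1 - I) - I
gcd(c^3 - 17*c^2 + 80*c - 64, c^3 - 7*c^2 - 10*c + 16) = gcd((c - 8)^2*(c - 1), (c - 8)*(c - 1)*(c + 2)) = c^2 - 9*c + 8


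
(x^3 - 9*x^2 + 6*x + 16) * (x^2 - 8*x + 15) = x^5 - 17*x^4 + 93*x^3 - 167*x^2 - 38*x + 240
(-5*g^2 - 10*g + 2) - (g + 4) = -5*g^2 - 11*g - 2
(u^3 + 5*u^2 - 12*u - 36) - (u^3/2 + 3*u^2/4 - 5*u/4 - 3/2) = u^3/2 + 17*u^2/4 - 43*u/4 - 69/2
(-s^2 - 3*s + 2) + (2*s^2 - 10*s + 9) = s^2 - 13*s + 11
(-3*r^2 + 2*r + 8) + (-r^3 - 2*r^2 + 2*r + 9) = -r^3 - 5*r^2 + 4*r + 17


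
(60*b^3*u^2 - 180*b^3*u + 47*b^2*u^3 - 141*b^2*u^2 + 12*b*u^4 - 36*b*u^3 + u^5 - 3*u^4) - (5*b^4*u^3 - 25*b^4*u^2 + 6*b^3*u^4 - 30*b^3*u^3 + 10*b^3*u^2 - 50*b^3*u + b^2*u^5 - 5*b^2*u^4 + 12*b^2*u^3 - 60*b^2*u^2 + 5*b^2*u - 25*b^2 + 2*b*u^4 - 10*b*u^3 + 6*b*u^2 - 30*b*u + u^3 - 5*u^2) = -5*b^4*u^3 + 25*b^4*u^2 - 6*b^3*u^4 + 30*b^3*u^3 + 50*b^3*u^2 - 130*b^3*u - b^2*u^5 + 5*b^2*u^4 + 35*b^2*u^3 - 81*b^2*u^2 - 5*b^2*u + 25*b^2 + 10*b*u^4 - 26*b*u^3 - 6*b*u^2 + 30*b*u + u^5 - 3*u^4 - u^3 + 5*u^2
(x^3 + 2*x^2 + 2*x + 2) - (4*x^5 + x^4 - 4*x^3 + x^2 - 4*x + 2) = -4*x^5 - x^4 + 5*x^3 + x^2 + 6*x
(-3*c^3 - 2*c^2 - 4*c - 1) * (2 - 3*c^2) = 9*c^5 + 6*c^4 + 6*c^3 - c^2 - 8*c - 2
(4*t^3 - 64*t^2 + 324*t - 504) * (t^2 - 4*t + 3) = 4*t^5 - 80*t^4 + 592*t^3 - 1992*t^2 + 2988*t - 1512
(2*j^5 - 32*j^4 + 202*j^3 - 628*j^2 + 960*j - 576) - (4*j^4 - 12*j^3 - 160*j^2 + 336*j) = 2*j^5 - 36*j^4 + 214*j^3 - 468*j^2 + 624*j - 576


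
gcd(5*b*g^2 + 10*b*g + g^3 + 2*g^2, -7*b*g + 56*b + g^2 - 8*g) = 1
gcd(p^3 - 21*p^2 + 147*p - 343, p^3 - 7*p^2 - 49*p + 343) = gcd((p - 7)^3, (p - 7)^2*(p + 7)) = p^2 - 14*p + 49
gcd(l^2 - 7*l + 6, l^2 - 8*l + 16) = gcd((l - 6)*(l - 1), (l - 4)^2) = 1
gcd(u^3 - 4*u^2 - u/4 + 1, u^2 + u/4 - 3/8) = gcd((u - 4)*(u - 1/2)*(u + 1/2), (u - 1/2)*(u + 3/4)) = u - 1/2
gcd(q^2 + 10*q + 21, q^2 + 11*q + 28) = q + 7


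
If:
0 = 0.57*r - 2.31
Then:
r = 4.05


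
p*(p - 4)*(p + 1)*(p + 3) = p^4 - 13*p^2 - 12*p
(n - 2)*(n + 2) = n^2 - 4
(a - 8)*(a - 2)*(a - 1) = a^3 - 11*a^2 + 26*a - 16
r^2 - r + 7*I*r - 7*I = (r - 1)*(r + 7*I)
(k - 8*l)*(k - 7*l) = k^2 - 15*k*l + 56*l^2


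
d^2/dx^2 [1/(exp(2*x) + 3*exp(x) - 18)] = (2*(2*exp(x) + 3)^2*exp(x) - (4*exp(x) + 3)*(exp(2*x) + 3*exp(x) - 18))*exp(x)/(exp(2*x) + 3*exp(x) - 18)^3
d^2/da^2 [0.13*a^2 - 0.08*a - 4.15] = 0.260000000000000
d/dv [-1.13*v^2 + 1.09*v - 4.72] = 1.09 - 2.26*v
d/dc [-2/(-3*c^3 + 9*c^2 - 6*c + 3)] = 2*(-3*c^2 + 6*c - 2)/(3*(c^3 - 3*c^2 + 2*c - 1)^2)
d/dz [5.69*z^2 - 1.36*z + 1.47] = 11.38*z - 1.36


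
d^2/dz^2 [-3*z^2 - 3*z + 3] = -6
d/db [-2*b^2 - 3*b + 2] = -4*b - 3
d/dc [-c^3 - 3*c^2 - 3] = 3*c*(-c - 2)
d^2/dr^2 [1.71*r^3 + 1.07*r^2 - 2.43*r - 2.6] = 10.26*r + 2.14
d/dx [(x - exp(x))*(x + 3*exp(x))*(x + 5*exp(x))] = 7*x^2*exp(x) + 3*x^2 + 14*x*exp(2*x) + 14*x*exp(x) - 45*exp(3*x) + 7*exp(2*x)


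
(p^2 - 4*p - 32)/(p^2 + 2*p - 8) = (p - 8)/(p - 2)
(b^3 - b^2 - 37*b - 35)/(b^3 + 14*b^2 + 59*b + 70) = (b^2 - 6*b - 7)/(b^2 + 9*b + 14)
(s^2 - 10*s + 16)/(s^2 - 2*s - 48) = (s - 2)/(s + 6)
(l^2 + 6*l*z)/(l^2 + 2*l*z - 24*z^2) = l/(l - 4*z)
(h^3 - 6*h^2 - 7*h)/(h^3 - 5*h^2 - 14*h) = (h + 1)/(h + 2)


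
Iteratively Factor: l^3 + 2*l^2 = (l + 2)*(l^2) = l*(l + 2)*(l)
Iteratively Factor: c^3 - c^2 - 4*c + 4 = (c - 2)*(c^2 + c - 2) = (c - 2)*(c + 2)*(c - 1)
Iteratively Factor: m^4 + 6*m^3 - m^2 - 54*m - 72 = (m + 3)*(m^3 + 3*m^2 - 10*m - 24) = (m + 3)*(m + 4)*(m^2 - m - 6) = (m + 2)*(m + 3)*(m + 4)*(m - 3)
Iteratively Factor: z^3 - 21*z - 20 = (z + 4)*(z^2 - 4*z - 5) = (z + 1)*(z + 4)*(z - 5)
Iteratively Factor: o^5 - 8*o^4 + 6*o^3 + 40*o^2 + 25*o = (o + 1)*(o^4 - 9*o^3 + 15*o^2 + 25*o) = (o + 1)^2*(o^3 - 10*o^2 + 25*o) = o*(o + 1)^2*(o^2 - 10*o + 25) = o*(o - 5)*(o + 1)^2*(o - 5)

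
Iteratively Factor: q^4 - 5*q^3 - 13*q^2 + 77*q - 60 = (q + 4)*(q^3 - 9*q^2 + 23*q - 15) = (q - 1)*(q + 4)*(q^2 - 8*q + 15) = (q - 5)*(q - 1)*(q + 4)*(q - 3)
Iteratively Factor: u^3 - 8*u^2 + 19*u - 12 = (u - 4)*(u^2 - 4*u + 3) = (u - 4)*(u - 1)*(u - 3)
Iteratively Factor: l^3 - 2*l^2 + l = (l - 1)*(l^2 - l) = l*(l - 1)*(l - 1)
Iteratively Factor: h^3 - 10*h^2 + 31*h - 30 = (h - 3)*(h^2 - 7*h + 10) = (h - 5)*(h - 3)*(h - 2)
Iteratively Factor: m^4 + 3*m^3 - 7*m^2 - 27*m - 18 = (m + 2)*(m^3 + m^2 - 9*m - 9) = (m + 2)*(m + 3)*(m^2 - 2*m - 3) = (m - 3)*(m + 2)*(m + 3)*(m + 1)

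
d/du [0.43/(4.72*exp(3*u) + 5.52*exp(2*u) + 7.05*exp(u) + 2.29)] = (-6.0888*exp(2*u) - 4.7472*exp(u) - 3.0315)*exp(u)/(4.72*exp(3*u) + 5.52*exp(2*u) + 7.05*exp(u) + 2.29)^2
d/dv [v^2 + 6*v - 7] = 2*v + 6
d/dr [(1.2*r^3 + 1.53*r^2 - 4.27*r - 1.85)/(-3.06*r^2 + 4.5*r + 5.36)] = (-3.672*r^4 + 10.8*r^3 + 13.1148*r^2 + 5.0796*r - 14.5622)/(9.3636*r^4 - 27.54*r^3 - 12.5532*r^2 + 48.24*r + 28.7296)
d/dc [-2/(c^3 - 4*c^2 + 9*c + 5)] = 2*(3*c^2 - 8*c + 9)/(c^3 - 4*c^2 + 9*c + 5)^2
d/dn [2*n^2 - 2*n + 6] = 4*n - 2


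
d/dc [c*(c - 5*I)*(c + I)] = 3*c^2 - 8*I*c + 5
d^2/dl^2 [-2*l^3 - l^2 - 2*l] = -12*l - 2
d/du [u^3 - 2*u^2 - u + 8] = 3*u^2 - 4*u - 1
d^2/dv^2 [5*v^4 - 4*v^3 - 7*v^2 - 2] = 60*v^2 - 24*v - 14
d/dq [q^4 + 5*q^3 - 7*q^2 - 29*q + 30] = 4*q^3 + 15*q^2 - 14*q - 29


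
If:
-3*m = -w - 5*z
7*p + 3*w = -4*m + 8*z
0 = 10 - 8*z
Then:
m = w/3 + 25/12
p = 5/21 - 13*w/21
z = 5/4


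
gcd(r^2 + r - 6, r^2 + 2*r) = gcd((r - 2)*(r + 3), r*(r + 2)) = 1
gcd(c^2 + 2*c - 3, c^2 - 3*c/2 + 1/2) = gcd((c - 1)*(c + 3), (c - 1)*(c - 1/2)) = c - 1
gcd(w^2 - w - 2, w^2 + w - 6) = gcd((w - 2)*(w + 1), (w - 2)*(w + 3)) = w - 2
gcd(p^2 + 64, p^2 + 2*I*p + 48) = p + 8*I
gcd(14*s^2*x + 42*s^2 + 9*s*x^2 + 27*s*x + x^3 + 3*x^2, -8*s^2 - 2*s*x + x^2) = 2*s + x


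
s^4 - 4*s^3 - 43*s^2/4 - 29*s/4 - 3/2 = (s - 6)*(s + 1/2)^2*(s + 1)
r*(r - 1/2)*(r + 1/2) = r^3 - r/4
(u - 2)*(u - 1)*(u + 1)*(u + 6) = u^4 + 4*u^3 - 13*u^2 - 4*u + 12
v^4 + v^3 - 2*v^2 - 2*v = v*(v + 1)*(v - sqrt(2))*(v + sqrt(2))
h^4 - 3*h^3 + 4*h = h*(h - 2)^2*(h + 1)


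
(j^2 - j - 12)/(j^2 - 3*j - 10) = (-j^2 + j + 12)/(-j^2 + 3*j + 10)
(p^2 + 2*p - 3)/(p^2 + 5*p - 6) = (p + 3)/(p + 6)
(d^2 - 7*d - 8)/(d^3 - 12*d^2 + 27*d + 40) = 1/(d - 5)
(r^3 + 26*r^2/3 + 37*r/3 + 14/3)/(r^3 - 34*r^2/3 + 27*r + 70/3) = (r^2 + 8*r + 7)/(r^2 - 12*r + 35)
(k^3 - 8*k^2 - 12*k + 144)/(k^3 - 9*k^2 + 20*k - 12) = (k^2 - 2*k - 24)/(k^2 - 3*k + 2)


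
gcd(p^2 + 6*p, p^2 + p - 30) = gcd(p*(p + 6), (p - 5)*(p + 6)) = p + 6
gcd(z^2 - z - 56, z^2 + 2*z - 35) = z + 7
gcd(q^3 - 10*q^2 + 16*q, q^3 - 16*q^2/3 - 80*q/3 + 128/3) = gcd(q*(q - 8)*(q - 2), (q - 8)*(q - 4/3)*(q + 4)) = q - 8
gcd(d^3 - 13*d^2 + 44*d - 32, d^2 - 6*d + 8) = d - 4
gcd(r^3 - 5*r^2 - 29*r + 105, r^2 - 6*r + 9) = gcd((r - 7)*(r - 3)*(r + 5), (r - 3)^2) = r - 3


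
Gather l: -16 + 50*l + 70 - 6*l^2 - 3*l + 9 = -6*l^2 + 47*l + 63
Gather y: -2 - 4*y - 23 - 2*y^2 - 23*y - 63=-2*y^2 - 27*y - 88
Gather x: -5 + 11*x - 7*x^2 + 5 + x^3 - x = x^3 - 7*x^2 + 10*x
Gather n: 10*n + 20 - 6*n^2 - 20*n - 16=-6*n^2 - 10*n + 4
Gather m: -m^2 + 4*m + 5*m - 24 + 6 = -m^2 + 9*m - 18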